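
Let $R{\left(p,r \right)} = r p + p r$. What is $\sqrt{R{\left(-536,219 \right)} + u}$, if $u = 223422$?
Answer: $i \sqrt{11346} \approx 106.52 i$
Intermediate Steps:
$R{\left(p,r \right)} = 2 p r$ ($R{\left(p,r \right)} = p r + p r = 2 p r$)
$\sqrt{R{\left(-536,219 \right)} + u} = \sqrt{2 \left(-536\right) 219 + 223422} = \sqrt{-234768 + 223422} = \sqrt{-11346} = i \sqrt{11346}$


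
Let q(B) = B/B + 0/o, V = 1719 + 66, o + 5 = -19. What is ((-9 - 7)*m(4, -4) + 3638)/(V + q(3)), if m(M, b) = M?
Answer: 1787/893 ≈ 2.0011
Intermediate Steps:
o = -24 (o = -5 - 19 = -24)
V = 1785
q(B) = 1 (q(B) = B/B + 0/(-24) = 1 + 0*(-1/24) = 1 + 0 = 1)
((-9 - 7)*m(4, -4) + 3638)/(V + q(3)) = ((-9 - 7)*4 + 3638)/(1785 + 1) = (-16*4 + 3638)/1786 = (-64 + 3638)*(1/1786) = 3574*(1/1786) = 1787/893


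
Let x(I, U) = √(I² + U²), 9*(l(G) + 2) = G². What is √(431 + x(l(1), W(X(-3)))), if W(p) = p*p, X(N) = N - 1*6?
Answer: √(3879 + √531730)/3 ≈ 22.628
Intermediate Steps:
X(N) = -6 + N (X(N) = N - 6 = -6 + N)
l(G) = -2 + G²/9
W(p) = p²
√(431 + x(l(1), W(X(-3)))) = √(431 + √((-2 + (⅑)*1²)² + ((-6 - 3)²)²)) = √(431 + √((-2 + (⅑)*1)² + ((-9)²)²)) = √(431 + √((-2 + ⅑)² + 81²)) = √(431 + √((-17/9)² + 6561)) = √(431 + √(289/81 + 6561)) = √(431 + √(531730/81)) = √(431 + √531730/9)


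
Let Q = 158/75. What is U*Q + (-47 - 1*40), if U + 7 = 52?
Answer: 39/5 ≈ 7.8000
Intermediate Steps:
U = 45 (U = -7 + 52 = 45)
Q = 158/75 (Q = 158*(1/75) = 158/75 ≈ 2.1067)
U*Q + (-47 - 1*40) = 45*(158/75) + (-47 - 1*40) = 474/5 + (-47 - 40) = 474/5 - 87 = 39/5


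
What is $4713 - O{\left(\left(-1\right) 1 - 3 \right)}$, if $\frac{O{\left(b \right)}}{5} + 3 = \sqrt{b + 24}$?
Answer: $4728 - 10 \sqrt{5} \approx 4705.6$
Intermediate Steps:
$O{\left(b \right)} = -15 + 5 \sqrt{24 + b}$ ($O{\left(b \right)} = -15 + 5 \sqrt{b + 24} = -15 + 5 \sqrt{24 + b}$)
$4713 - O{\left(\left(-1\right) 1 - 3 \right)} = 4713 - \left(-15 + 5 \sqrt{24 - 4}\right) = 4713 - \left(-15 + 5 \sqrt{20}\right) = 4713 - \left(-15 + 5 \cdot 2 \sqrt{5}\right) = 4713 - \left(-15 + 10 \sqrt{5}\right) = 4713 + \left(15 - 10 \sqrt{5}\right) = 4728 - 10 \sqrt{5}$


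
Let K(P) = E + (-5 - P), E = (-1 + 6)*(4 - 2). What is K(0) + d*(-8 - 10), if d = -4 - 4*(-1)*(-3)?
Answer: 293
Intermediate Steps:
E = 10 (E = 5*2 = 10)
d = -16 (d = -4 + 4*(-3) = -4 - 12 = -16)
K(P) = 5 - P (K(P) = 10 + (-5 - P) = 5 - P)
K(0) + d*(-8 - 10) = (5 - 1*0) - 16*(-8 - 10) = (5 + 0) - 16*(-18) = 5 + 288 = 293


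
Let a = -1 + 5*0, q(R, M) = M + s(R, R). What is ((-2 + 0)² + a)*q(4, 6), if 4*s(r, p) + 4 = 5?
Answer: 75/4 ≈ 18.750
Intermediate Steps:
s(r, p) = ¼ (s(r, p) = -1 + (¼)*5 = -1 + 5/4 = ¼)
q(R, M) = ¼ + M (q(R, M) = M + ¼ = ¼ + M)
a = -1 (a = -1 + 0 = -1)
((-2 + 0)² + a)*q(4, 6) = ((-2 + 0)² - 1)*(¼ + 6) = ((-2)² - 1)*(25/4) = (4 - 1)*(25/4) = 3*(25/4) = 75/4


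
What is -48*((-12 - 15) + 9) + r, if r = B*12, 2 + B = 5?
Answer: 900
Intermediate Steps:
B = 3 (B = -2 + 5 = 3)
r = 36 (r = 3*12 = 36)
-48*((-12 - 15) + 9) + r = -48*((-12 - 15) + 9) + 36 = -48*(-27 + 9) + 36 = -48*(-18) + 36 = 864 + 36 = 900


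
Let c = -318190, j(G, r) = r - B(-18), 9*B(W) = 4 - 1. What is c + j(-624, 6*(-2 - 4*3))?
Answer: -954823/3 ≈ -3.1827e+5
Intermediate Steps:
B(W) = 1/3 (B(W) = (4 - 1)/9 = (1/9)*3 = 1/3)
j(G, r) = -1/3 + r (j(G, r) = r - 1*1/3 = r - 1/3 = -1/3 + r)
c + j(-624, 6*(-2 - 4*3)) = -318190 + (-1/3 + 6*(-2 - 4*3)) = -318190 + (-1/3 + 6*(-2 - 12)) = -318190 + (-1/3 + 6*(-14)) = -318190 + (-1/3 - 84) = -318190 - 253/3 = -954823/3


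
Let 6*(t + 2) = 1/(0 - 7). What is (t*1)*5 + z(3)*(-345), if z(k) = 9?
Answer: -130835/42 ≈ -3115.1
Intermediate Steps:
t = -85/42 (t = -2 + 1/(6*(0 - 7)) = -2 + (1/6)/(-7) = -2 + (1/6)*(-1/7) = -2 - 1/42 = -85/42 ≈ -2.0238)
(t*1)*5 + z(3)*(-345) = -85/42*1*5 + 9*(-345) = -85/42*5 - 3105 = -425/42 - 3105 = -130835/42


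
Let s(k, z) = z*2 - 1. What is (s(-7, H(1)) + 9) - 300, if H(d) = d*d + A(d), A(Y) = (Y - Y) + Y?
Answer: -288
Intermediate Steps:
A(Y) = Y (A(Y) = 0 + Y = Y)
H(d) = d + d**2 (H(d) = d*d + d = d**2 + d = d + d**2)
s(k, z) = -1 + 2*z (s(k, z) = 2*z - 1 = -1 + 2*z)
(s(-7, H(1)) + 9) - 300 = ((-1 + 2*(1*(1 + 1))) + 9) - 300 = ((-1 + 2*(1*2)) + 9) - 300 = ((-1 + 2*2) + 9) - 300 = ((-1 + 4) + 9) - 300 = (3 + 9) - 300 = 12 - 300 = -288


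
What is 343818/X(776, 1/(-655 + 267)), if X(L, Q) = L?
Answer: 171909/388 ≈ 443.06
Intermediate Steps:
343818/X(776, 1/(-655 + 267)) = 343818/776 = 343818*(1/776) = 171909/388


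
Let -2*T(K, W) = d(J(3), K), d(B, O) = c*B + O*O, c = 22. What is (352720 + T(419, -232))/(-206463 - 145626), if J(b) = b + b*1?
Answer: -529747/704178 ≈ -0.75229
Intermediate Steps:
J(b) = 2*b (J(b) = b + b = 2*b)
d(B, O) = O**2 + 22*B (d(B, O) = 22*B + O*O = 22*B + O**2 = O**2 + 22*B)
T(K, W) = -66 - K**2/2 (T(K, W) = -(K**2 + 22*(2*3))/2 = -(K**2 + 22*6)/2 = -(K**2 + 132)/2 = -(132 + K**2)/2 = -66 - K**2/2)
(352720 + T(419, -232))/(-206463 - 145626) = (352720 + (-66 - 1/2*419**2))/(-206463 - 145626) = (352720 + (-66 - 1/2*175561))/(-352089) = (352720 + (-66 - 175561/2))*(-1/352089) = (352720 - 175693/2)*(-1/352089) = (529747/2)*(-1/352089) = -529747/704178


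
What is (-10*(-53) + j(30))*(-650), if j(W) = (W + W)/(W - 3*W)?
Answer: -343850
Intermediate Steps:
j(W) = -1 (j(W) = (2*W)/((-2*W)) = (2*W)*(-1/(2*W)) = -1)
(-10*(-53) + j(30))*(-650) = (-10*(-53) - 1)*(-650) = (530 - 1)*(-650) = 529*(-650) = -343850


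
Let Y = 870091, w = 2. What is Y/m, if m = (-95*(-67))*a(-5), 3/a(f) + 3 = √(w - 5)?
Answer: -870091/6365 + 870091*I*√3/19095 ≈ -136.7 + 78.923*I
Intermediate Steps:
a(f) = 3/(-3 + I*√3) (a(f) = 3/(-3 + √(2 - 5)) = 3/(-3 + √(-3)) = 3/(-3 + I*√3))
m = -19095/4 - 6365*I*√3/4 (m = (-95*(-67))*(-¾ - I*√3/4) = 6365*(-¾ - I*√3/4) = -19095/4 - 6365*I*√3/4 ≈ -4773.8 - 2756.1*I)
Y/m = 870091/(-19095/4 - 6365*I*√3/4)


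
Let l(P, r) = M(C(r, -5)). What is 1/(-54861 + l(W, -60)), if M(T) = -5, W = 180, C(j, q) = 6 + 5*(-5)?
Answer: -1/54866 ≈ -1.8226e-5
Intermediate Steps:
C(j, q) = -19 (C(j, q) = 6 - 25 = -19)
l(P, r) = -5
1/(-54861 + l(W, -60)) = 1/(-54861 - 5) = 1/(-54866) = -1/54866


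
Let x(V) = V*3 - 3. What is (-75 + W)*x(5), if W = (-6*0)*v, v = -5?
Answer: -900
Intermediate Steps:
x(V) = -3 + 3*V (x(V) = 3*V - 3 = -3 + 3*V)
W = 0 (W = -6*0*(-5) = 0*(-5) = 0)
(-75 + W)*x(5) = (-75 + 0)*(-3 + 3*5) = -75*(-3 + 15) = -75*12 = -900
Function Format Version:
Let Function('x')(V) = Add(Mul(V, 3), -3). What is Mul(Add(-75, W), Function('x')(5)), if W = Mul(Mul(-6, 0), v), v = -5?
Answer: -900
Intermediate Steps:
Function('x')(V) = Add(-3, Mul(3, V)) (Function('x')(V) = Add(Mul(3, V), -3) = Add(-3, Mul(3, V)))
W = 0 (W = Mul(Mul(-6, 0), -5) = Mul(0, -5) = 0)
Mul(Add(-75, W), Function('x')(5)) = Mul(Add(-75, 0), Add(-3, Mul(3, 5))) = Mul(-75, Add(-3, 15)) = Mul(-75, 12) = -900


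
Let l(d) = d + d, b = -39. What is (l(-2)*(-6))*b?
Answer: -936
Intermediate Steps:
l(d) = 2*d
(l(-2)*(-6))*b = ((2*(-2))*(-6))*(-39) = -4*(-6)*(-39) = 24*(-39) = -936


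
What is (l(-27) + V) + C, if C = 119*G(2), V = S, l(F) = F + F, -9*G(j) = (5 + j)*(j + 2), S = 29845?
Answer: 264787/9 ≈ 29421.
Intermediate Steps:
G(j) = -(2 + j)*(5 + j)/9 (G(j) = -(5 + j)*(j + 2)/9 = -(5 + j)*(2 + j)/9 = -(2 + j)*(5 + j)/9)
l(F) = 2*F
V = 29845
C = -3332/9 (C = 119*(-10/9 - 7/9*2 - 1/9*2**2) = 119*(-10/9 - 14/9 - 1/9*4) = 119*(-10/9 - 14/9 - 4/9) = 119*(-28/9) = -3332/9 ≈ -370.22)
(l(-27) + V) + C = (2*(-27) + 29845) - 3332/9 = (-54 + 29845) - 3332/9 = 29791 - 3332/9 = 264787/9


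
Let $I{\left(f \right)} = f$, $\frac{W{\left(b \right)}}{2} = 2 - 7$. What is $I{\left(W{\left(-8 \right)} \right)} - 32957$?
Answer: $-32967$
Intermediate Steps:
$W{\left(b \right)} = -10$ ($W{\left(b \right)} = 2 \left(2 - 7\right) = 2 \left(-5\right) = -10$)
$I{\left(W{\left(-8 \right)} \right)} - 32957 = -10 - 32957 = -32967$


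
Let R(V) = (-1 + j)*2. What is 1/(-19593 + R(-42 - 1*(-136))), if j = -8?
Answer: -1/19611 ≈ -5.0992e-5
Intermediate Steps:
R(V) = -18 (R(V) = (-1 - 8)*2 = -9*2 = -18)
1/(-19593 + R(-42 - 1*(-136))) = 1/(-19593 - 18) = 1/(-19611) = -1/19611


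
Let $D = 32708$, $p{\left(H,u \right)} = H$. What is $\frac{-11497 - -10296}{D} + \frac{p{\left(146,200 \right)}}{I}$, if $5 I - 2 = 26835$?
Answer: $- \frac{8354397}{877784596} \approx -0.0095176$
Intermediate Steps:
$I = \frac{26837}{5}$ ($I = \frac{2}{5} + \frac{1}{5} \cdot 26835 = \frac{2}{5} + 5367 = \frac{26837}{5} \approx 5367.4$)
$\frac{-11497 - -10296}{D} + \frac{p{\left(146,200 \right)}}{I} = \frac{-11497 - -10296}{32708} + \frac{146}{\frac{26837}{5}} = \left(-11497 + 10296\right) \frac{1}{32708} + 146 \cdot \frac{5}{26837} = \left(-1201\right) \frac{1}{32708} + \frac{730}{26837} = - \frac{1201}{32708} + \frac{730}{26837} = - \frac{8354397}{877784596}$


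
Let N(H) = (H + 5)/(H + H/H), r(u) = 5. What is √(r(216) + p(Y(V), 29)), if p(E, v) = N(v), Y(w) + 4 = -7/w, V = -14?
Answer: 2*√345/15 ≈ 2.4766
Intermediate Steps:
Y(w) = -4 - 7/w
N(H) = (5 + H)/(1 + H) (N(H) = (5 + H)/(H + 1) = (5 + H)/(1 + H))
p(E, v) = (5 + v)/(1 + v)
√(r(216) + p(Y(V), 29)) = √(5 + (5 + 29)/(1 + 29)) = √(5 + 34/30) = √(5 + (1/30)*34) = √(5 + 17/15) = √(92/15) = 2*√345/15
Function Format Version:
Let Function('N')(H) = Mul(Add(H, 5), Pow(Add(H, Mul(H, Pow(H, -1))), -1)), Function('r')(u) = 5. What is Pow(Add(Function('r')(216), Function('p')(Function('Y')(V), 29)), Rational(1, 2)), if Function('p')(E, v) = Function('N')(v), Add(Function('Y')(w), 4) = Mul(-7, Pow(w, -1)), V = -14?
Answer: Mul(Rational(2, 15), Pow(345, Rational(1, 2))) ≈ 2.4766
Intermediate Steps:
Function('Y')(w) = Add(-4, Mul(-7, Pow(w, -1)))
Function('N')(H) = Mul(Pow(Add(1, H), -1), Add(5, H)) (Function('N')(H) = Mul(Add(5, H), Pow(Add(H, 1), -1)) = Mul(Add(5, H), Pow(Add(1, H), -1)) = Mul(Pow(Add(1, H), -1), Add(5, H)))
Function('p')(E, v) = Mul(Pow(Add(1, v), -1), Add(5, v))
Pow(Add(Function('r')(216), Function('p')(Function('Y')(V), 29)), Rational(1, 2)) = Pow(Add(5, Mul(Pow(Add(1, 29), -1), Add(5, 29))), Rational(1, 2)) = Pow(Add(5, Mul(Pow(30, -1), 34)), Rational(1, 2)) = Pow(Add(5, Mul(Rational(1, 30), 34)), Rational(1, 2)) = Pow(Add(5, Rational(17, 15)), Rational(1, 2)) = Pow(Rational(92, 15), Rational(1, 2)) = Mul(Rational(2, 15), Pow(345, Rational(1, 2)))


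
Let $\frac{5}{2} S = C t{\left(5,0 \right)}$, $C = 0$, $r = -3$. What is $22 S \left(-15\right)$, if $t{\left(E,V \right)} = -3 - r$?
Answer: $0$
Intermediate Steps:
$t{\left(E,V \right)} = 0$ ($t{\left(E,V \right)} = -3 - -3 = -3 + 3 = 0$)
$S = 0$ ($S = \frac{2 \cdot 0 \cdot 0}{5} = \frac{2}{5} \cdot 0 = 0$)
$22 S \left(-15\right) = 22 \cdot 0 \left(-15\right) = 0 \left(-15\right) = 0$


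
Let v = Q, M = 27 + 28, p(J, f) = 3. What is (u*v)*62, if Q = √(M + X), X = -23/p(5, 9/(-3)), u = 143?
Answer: 8866*√426/3 ≈ 60997.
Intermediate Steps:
M = 55
X = -23/3 ≈ -7.6667
Q = √426/3 (Q = √(55 - 23/3) = √(142/3) = √426/3 ≈ 6.8799)
v = √426/3 ≈ 6.8799
(u*v)*62 = (143*(√426/3))*62 = (143*√426/3)*62 = 8866*√426/3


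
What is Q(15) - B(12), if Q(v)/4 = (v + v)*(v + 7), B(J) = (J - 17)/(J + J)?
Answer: 63365/24 ≈ 2640.2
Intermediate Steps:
B(J) = (-17 + J)/(2*J) (B(J) = (-17 + J)/((2*J)) = (-17 + J)*(1/(2*J)) = (-17 + J)/(2*J))
Q(v) = 8*v*(7 + v) (Q(v) = 4*((v + v)*(v + 7)) = 4*((2*v)*(7 + v)) = 4*(2*v*(7 + v)) = 8*v*(7 + v))
Q(15) - B(12) = 8*15*(7 + 15) - (-17 + 12)/(2*12) = 8*15*22 - (-5)/(2*12) = 2640 - 1*(-5/24) = 2640 + 5/24 = 63365/24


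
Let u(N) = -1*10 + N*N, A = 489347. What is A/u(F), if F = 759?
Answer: 489347/576071 ≈ 0.84946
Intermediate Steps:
u(N) = -10 + N²
A/u(F) = 489347/(-10 + 759²) = 489347/(-10 + 576081) = 489347/576071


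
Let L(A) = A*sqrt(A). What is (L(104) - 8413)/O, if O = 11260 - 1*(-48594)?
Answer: -8413/59854 + 104*sqrt(26)/29927 ≈ -0.12284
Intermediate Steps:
O = 59854 (O = 11260 + 48594 = 59854)
L(A) = A**(3/2)
(L(104) - 8413)/O = (104**(3/2) - 8413)/59854 = (208*sqrt(26) - 8413)*(1/59854) = (-8413 + 208*sqrt(26))*(1/59854) = -8413/59854 + 104*sqrt(26)/29927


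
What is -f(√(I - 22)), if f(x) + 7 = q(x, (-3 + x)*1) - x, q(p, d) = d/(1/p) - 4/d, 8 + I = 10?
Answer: (30*√5 + 157*I)/(2*√5 + 3*I) ≈ 26.586 + 17.272*I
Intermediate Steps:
I = 2 (I = -8 + 10 = 2)
q(p, d) = -4/d + d*p (q(p, d) = d*p - 4/d = -4/d + d*p)
f(x) = -7 - x - 4/(-3 + x) + x*(-3 + x) (f(x) = -7 + ((-4/(-3 + x) + ((-3 + x)*1)*x) - x) = -7 + ((-4/(-3 + x) + (-3 + x)*x) - x) = -7 + ((-4/(-3 + x) + x*(-3 + x)) - x) = -7 + (-x - 4/(-3 + x) + x*(-3 + x)) = -7 - x - 4/(-3 + x) + x*(-3 + x))
-f(√(I - 22)) = -(-4 + (-3 + √(2 - 22))*(-7 - √(2 - 22) + √(2 - 22)*(-3 + √(2 - 22))))/(-3 + √(2 - 22)) = -(-4 + (-3 + √(-20))*(-7 - √(-20) + √(-20)*(-3 + √(-20))))/(-3 + √(-20)) = -(-4 + (-3 + 2*I*√5)*(-7 - 2*I*√5 + (2*I*√5)*(-3 + 2*I*√5)))/(-3 + 2*I*√5) = -(-4 + (-3 + 2*I*√5)*(-7 - 2*I*√5 + 2*I*√5*(-3 + 2*I*√5)))/(-3 + 2*I*√5)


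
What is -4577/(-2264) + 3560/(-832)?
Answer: -33217/14716 ≈ -2.2572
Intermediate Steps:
-4577/(-2264) + 3560/(-832) = -4577*(-1/2264) + 3560*(-1/832) = 4577/2264 - 445/104 = -33217/14716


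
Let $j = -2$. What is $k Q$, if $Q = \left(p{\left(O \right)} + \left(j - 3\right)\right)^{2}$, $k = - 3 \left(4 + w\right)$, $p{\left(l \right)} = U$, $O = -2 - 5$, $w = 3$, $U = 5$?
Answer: $0$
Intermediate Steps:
$O = -7$
$p{\left(l \right)} = 5$
$k = -21$ ($k = - 3 \left(4 + 3\right) = \left(-3\right) 7 = -21$)
$Q = 0$ ($Q = \left(5 - 5\right)^{2} = 0^{2} = 0$)
$k Q = \left(-21\right) 0 = 0$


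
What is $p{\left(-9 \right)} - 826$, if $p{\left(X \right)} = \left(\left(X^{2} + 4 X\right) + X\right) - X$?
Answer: $-781$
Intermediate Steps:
$p{\left(X \right)} = X^{2} + 4 X$ ($p{\left(X \right)} = \left(X^{2} + 5 X\right) - X = X^{2} + 4 X$)
$p{\left(-9 \right)} - 826 = - 9 \left(4 - 9\right) - 826 = \left(-9\right) \left(-5\right) - 826 = 45 - 826 = -781$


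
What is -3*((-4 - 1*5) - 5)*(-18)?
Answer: -756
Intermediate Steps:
-3*((-4 - 1*5) - 5)*(-18) = -3*((-4 - 5) - 5)*(-18) = -3*(-9 - 5)*(-18) = -3*(-14)*(-18) = 42*(-18) = -756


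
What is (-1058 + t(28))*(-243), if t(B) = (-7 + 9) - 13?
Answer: 259767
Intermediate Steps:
t(B) = -11 (t(B) = 2 - 13 = -11)
(-1058 + t(28))*(-243) = (-1058 - 11)*(-243) = -1069*(-243) = 259767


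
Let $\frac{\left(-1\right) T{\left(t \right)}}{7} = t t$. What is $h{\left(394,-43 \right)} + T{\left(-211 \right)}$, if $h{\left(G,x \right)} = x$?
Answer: $-311690$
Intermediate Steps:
$T{\left(t \right)} = - 7 t^{2}$ ($T{\left(t \right)} = - 7 t t = - 7 t^{2}$)
$h{\left(394,-43 \right)} + T{\left(-211 \right)} = -43 - 7 \left(-211\right)^{2} = -43 - 311647 = -311690$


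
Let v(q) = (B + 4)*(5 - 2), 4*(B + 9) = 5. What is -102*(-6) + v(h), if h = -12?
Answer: 2403/4 ≈ 600.75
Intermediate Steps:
B = -31/4 (B = -9 + (¼)*5 = -9 + 5/4 = -31/4 ≈ -7.7500)
v(q) = -45/4 (v(q) = (-31/4 + 4)*(5 - 2) = -15/4*3 = -45/4)
-102*(-6) + v(h) = -102*(-6) - 45/4 = 612 - 45/4 = 2403/4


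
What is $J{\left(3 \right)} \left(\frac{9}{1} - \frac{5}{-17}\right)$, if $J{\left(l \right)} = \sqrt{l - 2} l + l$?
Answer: $\frac{948}{17} \approx 55.765$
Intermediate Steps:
$J{\left(l \right)} = l + l \sqrt{-2 + l}$ ($J{\left(l \right)} = \sqrt{-2 + l} l + l = l \sqrt{-2 + l} + l = l + l \sqrt{-2 + l}$)
$J{\left(3 \right)} \left(\frac{9}{1} - \frac{5}{-17}\right) = 3 \left(1 + \sqrt{-2 + 3}\right) \left(\frac{9}{1} - \frac{5}{-17}\right) = 3 \left(1 + \sqrt{1}\right) \left(9 \cdot 1 - - \frac{5}{17}\right) = 3 \left(1 + 1\right) \left(9 + \frac{5}{17}\right) = 3 \cdot 2 \cdot \frac{158}{17} = 6 \cdot \frac{158}{17} = \frac{948}{17}$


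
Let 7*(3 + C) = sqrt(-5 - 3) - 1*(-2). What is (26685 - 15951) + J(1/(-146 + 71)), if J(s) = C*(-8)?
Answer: 75290/7 - 16*I*sqrt(2)/7 ≈ 10756.0 - 3.2325*I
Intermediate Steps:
C = -19/7 + 2*I*sqrt(2)/7 (C = -3 + (sqrt(-5 - 3) - 1*(-2))/7 = -3 + (sqrt(-8) + 2)/7 = -3 + (2*I*sqrt(2) + 2)/7 = -3 + (2 + 2*I*sqrt(2))/7 = -3 + (2/7 + 2*I*sqrt(2)/7) = -19/7 + 2*I*sqrt(2)/7 ≈ -2.7143 + 0.40406*I)
J(s) = 152/7 - 16*I*sqrt(2)/7 (J(s) = (-19/7 + 2*I*sqrt(2)/7)*(-8) = 152/7 - 16*I*sqrt(2)/7)
(26685 - 15951) + J(1/(-146 + 71)) = (26685 - 15951) + (152/7 - 16*I*sqrt(2)/7) = 10734 + (152/7 - 16*I*sqrt(2)/7) = 75290/7 - 16*I*sqrt(2)/7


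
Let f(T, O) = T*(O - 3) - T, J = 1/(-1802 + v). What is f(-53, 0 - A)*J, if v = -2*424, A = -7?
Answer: 3/50 ≈ 0.060000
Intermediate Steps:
v = -848
J = -1/2650 (J = 1/(-1802 - 848) = 1/(-2650) = -1/2650 ≈ -0.00037736)
f(T, O) = -T + T*(-3 + O) (f(T, O) = T*(-3 + O) - T = -T + T*(-3 + O))
f(-53, 0 - A)*J = -53*(-4 + (0 - 1*(-7)))*(-1/2650) = -53*(-4 + (0 + 7))*(-1/2650) = -53*(-4 + 7)*(-1/2650) = -53*3*(-1/2650) = -159*(-1/2650) = 3/50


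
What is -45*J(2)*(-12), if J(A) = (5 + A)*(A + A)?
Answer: 15120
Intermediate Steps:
J(A) = 2*A*(5 + A) (J(A) = (5 + A)*(2*A) = 2*A*(5 + A))
-45*J(2)*(-12) = -90*2*(5 + 2)*(-12) = -90*2*7*(-12) = -45*28*(-12) = -1260*(-12) = 15120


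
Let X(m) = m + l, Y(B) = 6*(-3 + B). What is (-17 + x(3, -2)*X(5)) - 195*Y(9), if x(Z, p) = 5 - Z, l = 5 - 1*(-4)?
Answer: -7009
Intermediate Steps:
l = 9 (l = 5 + 4 = 9)
Y(B) = -18 + 6*B
X(m) = 9 + m (X(m) = m + 9 = 9 + m)
(-17 + x(3, -2)*X(5)) - 195*Y(9) = (-17 + (5 - 1*3)*(9 + 5)) - 195*(-18 + 6*9) = (-17 + (5 - 3)*14) - 195*(-18 + 54) = (-17 + 2*14) - 195*36 = (-17 + 28) - 7020 = 11 - 7020 = -7009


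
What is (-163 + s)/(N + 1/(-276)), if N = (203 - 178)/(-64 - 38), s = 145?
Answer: 28152/389 ≈ 72.370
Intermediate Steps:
N = -25/102 (N = 25/(-102) = 25*(-1/102) = -25/102 ≈ -0.24510)
(-163 + s)/(N + 1/(-276)) = (-163 + 145)/(-25/102 + 1/(-276)) = -18/(-25/102 - 1/276) = -18/(-389/1564) = -18*(-1564/389) = 28152/389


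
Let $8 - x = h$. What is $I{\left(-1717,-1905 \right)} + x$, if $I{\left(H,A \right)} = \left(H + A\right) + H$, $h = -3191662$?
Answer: $3186331$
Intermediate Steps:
$I{\left(H,A \right)} = A + 2 H$ ($I{\left(H,A \right)} = \left(A + H\right) + H = A + 2 H$)
$x = 3191670$ ($x = 8 - -3191662 = 8 + 3191662 = 3191670$)
$I{\left(-1717,-1905 \right)} + x = \left(-1905 + 2 \left(-1717\right)\right) + 3191670 = \left(-1905 - 3434\right) + 3191670 = -5339 + 3191670 = 3186331$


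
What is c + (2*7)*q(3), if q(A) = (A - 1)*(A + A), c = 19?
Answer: 187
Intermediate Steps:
q(A) = 2*A*(-1 + A) (q(A) = (-1 + A)*(2*A) = 2*A*(-1 + A))
c + (2*7)*q(3) = 19 + (2*7)*(2*3*(-1 + 3)) = 19 + 14*(2*3*2) = 19 + 14*12 = 19 + 168 = 187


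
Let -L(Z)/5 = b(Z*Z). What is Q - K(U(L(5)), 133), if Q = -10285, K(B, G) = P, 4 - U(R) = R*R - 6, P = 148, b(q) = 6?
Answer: -10433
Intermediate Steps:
L(Z) = -30 (L(Z) = -5*6 = -30)
U(R) = 10 - R² (U(R) = 4 - (R*R - 6) = 4 - (R² - 6) = 4 - (-6 + R²) = 4 + (6 - R²) = 10 - R²)
K(B, G) = 148
Q - K(U(L(5)), 133) = -10285 - 1*148 = -10285 - 148 = -10433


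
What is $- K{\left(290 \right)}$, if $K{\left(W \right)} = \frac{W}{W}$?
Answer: $-1$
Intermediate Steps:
$K{\left(W \right)} = 1$
$- K{\left(290 \right)} = \left(-1\right) 1 = -1$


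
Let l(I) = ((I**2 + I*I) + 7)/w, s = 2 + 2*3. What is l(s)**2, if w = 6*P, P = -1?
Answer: 2025/4 ≈ 506.25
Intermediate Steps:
s = 8 (s = 2 + 6 = 8)
w = -6 (w = 6*(-1) = -6)
l(I) = -7/6 - I**2/3 (l(I) = ((I**2 + I*I) + 7)/(-6) = ((I**2 + I**2) + 7)*(-1/6) = (2*I**2 + 7)*(-1/6) = (7 + 2*I**2)*(-1/6) = -7/6 - I**2/3)
l(s)**2 = (-7/6 - 1/3*8**2)**2 = (-7/6 - 1/3*64)**2 = (-7/6 - 64/3)**2 = (-45/2)**2 = 2025/4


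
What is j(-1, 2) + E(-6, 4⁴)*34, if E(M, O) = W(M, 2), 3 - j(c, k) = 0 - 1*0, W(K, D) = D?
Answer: 71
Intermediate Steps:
j(c, k) = 3 (j(c, k) = 3 - (0 - 1*0) = 3 - (0 + 0) = 3 - 1*0 = 3 + 0 = 3)
E(M, O) = 2
j(-1, 2) + E(-6, 4⁴)*34 = 3 + 2*34 = 3 + 68 = 71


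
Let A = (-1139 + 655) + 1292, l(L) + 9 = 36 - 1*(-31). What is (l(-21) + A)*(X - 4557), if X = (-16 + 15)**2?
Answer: -3945496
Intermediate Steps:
l(L) = 58 (l(L) = -9 + (36 - 1*(-31)) = -9 + (36 + 31) = -9 + 67 = 58)
X = 1 (X = (-1)**2 = 1)
A = 808 (A = -484 + 1292 = 808)
(l(-21) + A)*(X - 4557) = (58 + 808)*(1 - 4557) = 866*(-4556) = -3945496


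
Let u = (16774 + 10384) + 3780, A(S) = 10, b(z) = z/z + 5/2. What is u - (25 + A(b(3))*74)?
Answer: 30173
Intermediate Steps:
b(z) = 7/2 (b(z) = 1 + 5*(½) = 1 + 5/2 = 7/2)
u = 30938 (u = 27158 + 3780 = 30938)
u - (25 + A(b(3))*74) = 30938 - (25 + 10*74) = 30938 - (25 + 740) = 30938 - 1*765 = 30938 - 765 = 30173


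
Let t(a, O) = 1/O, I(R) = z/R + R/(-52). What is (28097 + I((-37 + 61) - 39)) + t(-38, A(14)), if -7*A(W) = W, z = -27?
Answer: 7305633/260 ≈ 28099.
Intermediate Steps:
A(W) = -W/7
I(R) = -27/R - R/52 (I(R) = -27/R + R/(-52) = -27/R + R*(-1/52) = -27/R - R/52)
(28097 + I((-37 + 61) - 39)) + t(-38, A(14)) = (28097 + (-27/((-37 + 61) - 39) - ((-37 + 61) - 39)/52)) + 1/(-1/7*14) = (28097 + (-27/(24 - 39) - (24 - 39)/52)) + 1/(-2) = (28097 + (-27/(-15) - 1/52*(-15))) - 1/2 = (28097 + (-27*(-1/15) + 15/52)) - 1/2 = (28097 + (9/5 + 15/52)) - 1/2 = (28097 + 543/260) - 1/2 = 7305763/260 - 1/2 = 7305633/260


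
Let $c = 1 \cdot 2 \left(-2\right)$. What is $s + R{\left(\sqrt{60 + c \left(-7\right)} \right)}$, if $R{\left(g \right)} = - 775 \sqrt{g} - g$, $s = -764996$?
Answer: $-764996 - 2 \sqrt{22} - 775 \cdot 2^{\frac{3}{4}} \sqrt[4]{11} \approx -7.6738 \cdot 10^{5}$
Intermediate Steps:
$c = -4$ ($c = 2 \left(-2\right) = -4$)
$R{\left(g \right)} = - g - 775 \sqrt{g}$
$s + R{\left(\sqrt{60 + c \left(-7\right)} \right)} = -764996 - \left(\sqrt{60 - -28} + 775 \sqrt[4]{60 - -28}\right) = -764996 - \left(\sqrt{60 + 28} + 775 \sqrt[4]{60 + 28}\right) = -764996 - \left(\sqrt{88} + 775 \sqrt[4]{88}\right) = -764996 - \left(2 \sqrt{22} + 775 \cdot 2^{\frac{3}{4}} \sqrt[4]{11}\right) = -764996 - 2 \sqrt{22} - 775 \cdot 2^{\frac{3}{4}} \sqrt[4]{11}$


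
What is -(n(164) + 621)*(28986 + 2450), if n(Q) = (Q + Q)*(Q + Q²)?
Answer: -279035398236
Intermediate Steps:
n(Q) = 2*Q*(Q + Q²) (n(Q) = (2*Q)*(Q + Q²) = 2*Q*(Q + Q²))
-(n(164) + 621)*(28986 + 2450) = -(2*164²*(1 + 164) + 621)*(28986 + 2450) = -(2*26896*165 + 621)*31436 = -(8875680 + 621)*31436 = -8876301*31436 = -1*279035398236 = -279035398236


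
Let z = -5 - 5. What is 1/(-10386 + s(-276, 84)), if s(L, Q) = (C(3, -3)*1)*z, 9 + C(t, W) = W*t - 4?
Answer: -1/10166 ≈ -9.8367e-5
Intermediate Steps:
C(t, W) = -13 + W*t (C(t, W) = -9 + (W*t - 4) = -9 + (-4 + W*t) = -13 + W*t)
z = -10
s(L, Q) = 220 (s(L, Q) = ((-13 - 3*3)*1)*(-10) = ((-13 - 9)*1)*(-10) = -22*1*(-10) = -22*(-10) = 220)
1/(-10386 + s(-276, 84)) = 1/(-10386 + 220) = 1/(-10166) = -1/10166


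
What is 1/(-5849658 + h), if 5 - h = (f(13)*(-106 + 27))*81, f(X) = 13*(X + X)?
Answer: -1/3686791 ≈ -2.7124e-7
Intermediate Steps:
f(X) = 26*X (f(X) = 13*(2*X) = 26*X)
h = 2162867 (h = 5 - (26*13)*(-106 + 27)*81 = 5 - 338*(-79)*81 = 5 - (-26702)*81 = 5 - 1*(-2162862) = 5 + 2162862 = 2162867)
1/(-5849658 + h) = 1/(-5849658 + 2162867) = 1/(-3686791) = -1/3686791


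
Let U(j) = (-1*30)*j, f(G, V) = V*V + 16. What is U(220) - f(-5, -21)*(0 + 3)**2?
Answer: -10713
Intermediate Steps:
f(G, V) = 16 + V**2 (f(G, V) = V**2 + 16 = 16 + V**2)
U(j) = -30*j
U(220) - f(-5, -21)*(0 + 3)**2 = -30*220 - (16 + (-21)**2)*(0 + 3)**2 = -6600 - (16 + 441)*3**2 = -6600 - 457*9 = -6600 - 1*4113 = -6600 - 4113 = -10713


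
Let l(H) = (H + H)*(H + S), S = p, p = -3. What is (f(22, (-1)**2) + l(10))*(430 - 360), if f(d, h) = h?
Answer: 9870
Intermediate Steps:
S = -3
l(H) = 2*H*(-3 + H) (l(H) = (H + H)*(H - 3) = (2*H)*(-3 + H) = 2*H*(-3 + H))
(f(22, (-1)**2) + l(10))*(430 - 360) = ((-1)**2 + 2*10*(-3 + 10))*(430 - 360) = (1 + 2*10*7)*70 = (1 + 140)*70 = 141*70 = 9870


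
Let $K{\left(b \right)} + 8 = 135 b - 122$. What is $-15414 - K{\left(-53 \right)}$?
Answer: $-8129$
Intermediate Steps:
$K{\left(b \right)} = -130 + 135 b$ ($K{\left(b \right)} = -8 + \left(135 b - 122\right) = -8 + \left(-122 + 135 b\right) = -130 + 135 b$)
$-15414 - K{\left(-53 \right)} = -15414 - \left(-130 + 135 \left(-53\right)\right) = -15414 - \left(-130 - 7155\right) = -15414 - -7285 = -15414 + 7285 = -8129$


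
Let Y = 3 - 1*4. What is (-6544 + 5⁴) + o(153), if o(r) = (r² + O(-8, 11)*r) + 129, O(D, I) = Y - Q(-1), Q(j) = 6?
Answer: 16548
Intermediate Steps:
Y = -1 (Y = 3 - 4 = -1)
O(D, I) = -7 (O(D, I) = -1 - 1*6 = -1 - 6 = -7)
o(r) = 129 + r² - 7*r (o(r) = (r² - 7*r) + 129 = 129 + r² - 7*r)
(-6544 + 5⁴) + o(153) = (-6544 + 5⁴) + (129 + 153² - 7*153) = (-6544 + 625) + (129 + 23409 - 1071) = -5919 + 22467 = 16548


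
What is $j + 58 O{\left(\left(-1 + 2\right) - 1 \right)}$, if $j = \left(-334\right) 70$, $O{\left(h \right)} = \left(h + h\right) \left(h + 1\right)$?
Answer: $-23380$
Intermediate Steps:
$O{\left(h \right)} = 2 h \left(1 + h\right)$
$j = -23380$
$j + 58 O{\left(\left(-1 + 2\right) - 1 \right)} = -23380 + 58 \cdot 2 \left(\left(-1 + 2\right) - 1\right) \left(1 + \left(\left(-1 + 2\right) - 1\right)\right) = -23380 + 58 \cdot 2 \left(1 - 1\right) \left(1 + \left(1 - 1\right)\right) = -23380 + 58 \cdot 2 \cdot 0 \left(1 + 0\right) = -23380 + 58 \cdot 2 \cdot 0 \cdot 1 = -23380 + 58 \cdot 0 = -23380 + 0 = -23380$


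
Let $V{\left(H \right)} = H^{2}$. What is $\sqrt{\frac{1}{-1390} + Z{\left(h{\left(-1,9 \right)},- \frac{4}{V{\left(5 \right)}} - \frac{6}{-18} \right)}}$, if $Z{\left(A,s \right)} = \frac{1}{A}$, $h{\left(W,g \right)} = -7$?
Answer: $\frac{i \sqrt{13592810}}{9730} \approx 0.37891 i$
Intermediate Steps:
$\sqrt{\frac{1}{-1390} + Z{\left(h{\left(-1,9 \right)},- \frac{4}{V{\left(5 \right)}} - \frac{6}{-18} \right)}} = \sqrt{\frac{1}{-1390} + \frac{1}{-7}} = \sqrt{- \frac{1}{1390} - \frac{1}{7}} = \sqrt{- \frac{1397}{9730}} = \frac{i \sqrt{13592810}}{9730}$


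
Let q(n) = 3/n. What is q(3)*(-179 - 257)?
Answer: -436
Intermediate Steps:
q(3)*(-179 - 257) = (3/3)*(-179 - 257) = (3*(⅓))*(-436) = 1*(-436) = -436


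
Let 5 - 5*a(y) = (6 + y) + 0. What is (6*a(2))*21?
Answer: -378/5 ≈ -75.600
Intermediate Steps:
a(y) = -⅕ - y/5 (a(y) = 1 - ((6 + y) + 0)/5 = 1 - (6 + y)/5 = 1 + (-6/5 - y/5) = -⅕ - y/5)
(6*a(2))*21 = (6*(-⅕ - ⅕*2))*21 = (6*(-⅕ - ⅖))*21 = (6*(-⅗))*21 = -18/5*21 = -378/5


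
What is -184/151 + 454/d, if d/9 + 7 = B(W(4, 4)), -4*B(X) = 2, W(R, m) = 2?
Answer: -161948/20385 ≈ -7.9445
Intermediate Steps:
B(X) = -½ (B(X) = -¼*2 = -½)
d = -135/2 (d = -63 + 9*(-½) = -63 - 9/2 = -135/2 ≈ -67.500)
-184/151 + 454/d = -184/151 + 454/(-135/2) = -184*1/151 + 454*(-2/135) = -184/151 - 908/135 = -161948/20385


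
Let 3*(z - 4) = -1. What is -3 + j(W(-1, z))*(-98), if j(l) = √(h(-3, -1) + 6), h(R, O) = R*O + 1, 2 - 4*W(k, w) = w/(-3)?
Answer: -3 - 98*√10 ≈ -312.90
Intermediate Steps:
z = 11/3 (z = 4 + (⅓)*(-1) = 4 - ⅓ = 11/3 ≈ 3.6667)
W(k, w) = ½ + w/12 (W(k, w) = ½ - w/(4*(-3)) = ½ - w*(-1)/(4*3) = ½ - (-1)*w/12 = ½ + w/12)
h(R, O) = 1 + O*R (h(R, O) = O*R + 1 = 1 + O*R)
j(l) = √10 (j(l) = √((1 - 1*(-3)) + 6) = √((1 + 3) + 6) = √(4 + 6) = √10)
-3 + j(W(-1, z))*(-98) = -3 + √10*(-98) = -3 - 98*√10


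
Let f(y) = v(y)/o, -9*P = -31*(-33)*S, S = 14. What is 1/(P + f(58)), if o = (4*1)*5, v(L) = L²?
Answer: -15/21347 ≈ -0.00070267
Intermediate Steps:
o = 20 (o = 4*5 = 20)
P = -4774/3 (P = -(-1)*(31*(-33))*14/9 = -(-1)*(-1023*14)/9 = -(-1)*(-14322)/9 = -⅑*14322 = -4774/3 ≈ -1591.3)
f(y) = y²/20
1/(P + f(58)) = 1/(-4774/3 + (1/20)*58²) = 1/(-4774/3 + (1/20)*3364) = 1/(-4774/3 + 841/5) = 1/(-21347/15) = -15/21347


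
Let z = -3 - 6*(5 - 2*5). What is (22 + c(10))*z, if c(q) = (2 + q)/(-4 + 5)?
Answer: 918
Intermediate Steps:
z = 27 (z = -3 - 6*(5 - 10) = -3 - 6*(-5) = -3 + 30 = 27)
c(q) = 2 + q (c(q) = (2 + q)/1 = (2 + q)*1 = 2 + q)
(22 + c(10))*z = (22 + (2 + 10))*27 = (22 + 12)*27 = 34*27 = 918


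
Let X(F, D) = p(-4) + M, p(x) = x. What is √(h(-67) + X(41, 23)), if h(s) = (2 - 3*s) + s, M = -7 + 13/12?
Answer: √4539/6 ≈ 11.229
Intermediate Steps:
M = -71/12 (M = -7 + 13*(1/12) = -7 + 13/12 = -71/12 ≈ -5.9167)
X(F, D) = -119/12 (X(F, D) = -4 - 71/12 = -119/12)
h(s) = 2 - 2*s
√(h(-67) + X(41, 23)) = √((2 - 2*(-67)) - 119/12) = √((2 + 134) - 119/12) = √(136 - 119/12) = √(1513/12) = √4539/6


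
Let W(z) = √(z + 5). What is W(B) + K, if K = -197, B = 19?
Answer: -197 + 2*√6 ≈ -192.10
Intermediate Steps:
W(z) = √(5 + z)
W(B) + K = √(5 + 19) - 197 = √24 - 197 = 2*√6 - 197 = -197 + 2*√6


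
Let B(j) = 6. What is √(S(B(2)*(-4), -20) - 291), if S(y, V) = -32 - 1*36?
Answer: I*√359 ≈ 18.947*I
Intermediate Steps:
S(y, V) = -68 (S(y, V) = -32 - 36 = -68)
√(S(B(2)*(-4), -20) - 291) = √(-68 - 291) = √(-359) = I*√359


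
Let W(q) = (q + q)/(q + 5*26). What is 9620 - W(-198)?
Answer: 163441/17 ≈ 9614.2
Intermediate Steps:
W(q) = 2*q/(130 + q) (W(q) = (2*q)/(q + 130) = (2*q)/(130 + q) = 2*q/(130 + q))
9620 - W(-198) = 9620 - 2*(-198)/(130 - 198) = 9620 - 2*(-198)/(-68) = 9620 - 2*(-198)*(-1)/68 = 9620 - 1*99/17 = 9620 - 99/17 = 163441/17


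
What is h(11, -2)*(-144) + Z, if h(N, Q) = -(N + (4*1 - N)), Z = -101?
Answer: 475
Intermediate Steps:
h(N, Q) = -4 (h(N, Q) = -(N + (4 - N)) = -1*4 = -4)
h(11, -2)*(-144) + Z = -4*(-144) - 101 = 576 - 101 = 475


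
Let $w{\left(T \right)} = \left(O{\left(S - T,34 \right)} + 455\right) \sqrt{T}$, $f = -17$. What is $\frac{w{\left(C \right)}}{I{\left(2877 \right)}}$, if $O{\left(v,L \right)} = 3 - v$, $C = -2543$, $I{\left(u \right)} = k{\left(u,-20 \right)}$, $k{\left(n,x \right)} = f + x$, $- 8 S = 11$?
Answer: $\frac{16669 i \sqrt{2543}}{296} \approx 2839.8 i$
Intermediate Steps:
$S = - \frac{11}{8}$ ($S = \left(- \frac{1}{8}\right) 11 = - \frac{11}{8} \approx -1.375$)
$k{\left(n,x \right)} = -17 + x$
$I{\left(u \right)} = -37$ ($I{\left(u \right)} = -17 - 20 = -37$)
$w{\left(T \right)} = \sqrt{T} \left(\frac{3675}{8} + T\right)$ ($w{\left(T \right)} = \left(\left(3 - \left(- \frac{11}{8} - T\right)\right) + 455\right) \sqrt{T} = \left(\left(3 + \left(\frac{11}{8} + T\right)\right) + 455\right) \sqrt{T} = \left(\left(\frac{35}{8} + T\right) + 455\right) \sqrt{T} = \left(\frac{3675}{8} + T\right) \sqrt{T} = \sqrt{T} \left(\frac{3675}{8} + T\right)$)
$\frac{w{\left(C \right)}}{I{\left(2877 \right)}} = \frac{\sqrt{-2543} \left(\frac{3675}{8} - 2543\right)}{-37} = i \sqrt{2543} \left(- \frac{16669}{8}\right) \left(- \frac{1}{37}\right) = - \frac{16669 i \sqrt{2543}}{8} \left(- \frac{1}{37}\right) = \frac{16669 i \sqrt{2543}}{296}$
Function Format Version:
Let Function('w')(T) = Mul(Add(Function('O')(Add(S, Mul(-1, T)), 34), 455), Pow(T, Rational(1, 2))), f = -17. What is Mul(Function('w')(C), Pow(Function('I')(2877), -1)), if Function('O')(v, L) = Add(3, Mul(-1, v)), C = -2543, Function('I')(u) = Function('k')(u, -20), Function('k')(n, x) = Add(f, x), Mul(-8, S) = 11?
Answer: Mul(Rational(16669, 296), I, Pow(2543, Rational(1, 2))) ≈ Mul(2839.8, I)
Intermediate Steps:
S = Rational(-11, 8) (S = Mul(Rational(-1, 8), 11) = Rational(-11, 8) ≈ -1.3750)
Function('k')(n, x) = Add(-17, x)
Function('I')(u) = -37 (Function('I')(u) = Add(-17, -20) = -37)
Function('w')(T) = Mul(Pow(T, Rational(1, 2)), Add(Rational(3675, 8), T)) (Function('w')(T) = Mul(Add(Add(3, Mul(-1, Add(Rational(-11, 8), Mul(-1, T)))), 455), Pow(T, Rational(1, 2))) = Mul(Add(Add(3, Add(Rational(11, 8), T)), 455), Pow(T, Rational(1, 2))) = Mul(Add(Add(Rational(35, 8), T), 455), Pow(T, Rational(1, 2))) = Mul(Add(Rational(3675, 8), T), Pow(T, Rational(1, 2))) = Mul(Pow(T, Rational(1, 2)), Add(Rational(3675, 8), T)))
Mul(Function('w')(C), Pow(Function('I')(2877), -1)) = Mul(Mul(Pow(-2543, Rational(1, 2)), Add(Rational(3675, 8), -2543)), Pow(-37, -1)) = Mul(Mul(Mul(I, Pow(2543, Rational(1, 2))), Rational(-16669, 8)), Rational(-1, 37)) = Mul(Mul(Rational(-16669, 8), I, Pow(2543, Rational(1, 2))), Rational(-1, 37)) = Mul(Rational(16669, 296), I, Pow(2543, Rational(1, 2)))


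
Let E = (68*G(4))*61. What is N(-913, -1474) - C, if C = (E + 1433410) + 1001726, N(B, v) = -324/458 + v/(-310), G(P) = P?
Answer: -87023941697/35495 ≈ -2.4517e+6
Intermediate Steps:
N(B, v) = -162/229 - v/310 (N(B, v) = -324*1/458 + v*(-1/310) = -162/229 - v/310)
E = 16592 (E = (68*4)*61 = 272*61 = 16592)
C = 2451728 (C = (16592 + 1433410) + 1001726 = 1450002 + 1001726 = 2451728)
N(-913, -1474) - C = (-162/229 - 1/310*(-1474)) - 1*2451728 = (-162/229 + 737/155) - 2451728 = 143663/35495 - 2451728 = -87023941697/35495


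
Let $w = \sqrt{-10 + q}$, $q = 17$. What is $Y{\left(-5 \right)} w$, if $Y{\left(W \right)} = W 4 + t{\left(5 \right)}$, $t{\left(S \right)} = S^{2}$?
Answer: $5 \sqrt{7} \approx 13.229$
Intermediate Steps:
$Y{\left(W \right)} = 25 + 4 W$ ($Y{\left(W \right)} = W 4 + 5^{2} = 4 W + 25 = 25 + 4 W$)
$w = \sqrt{7}$ ($w = \sqrt{-10 + 17} = \sqrt{7} \approx 2.6458$)
$Y{\left(-5 \right)} w = \left(25 + 4 \left(-5\right)\right) \sqrt{7} = \left(25 - 20\right) \sqrt{7} = 5 \sqrt{7}$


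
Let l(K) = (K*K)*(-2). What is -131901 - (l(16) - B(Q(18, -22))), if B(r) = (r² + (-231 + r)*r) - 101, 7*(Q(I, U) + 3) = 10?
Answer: -6424981/49 ≈ -1.3112e+5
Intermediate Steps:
l(K) = -2*K² (l(K) = K²*(-2) = -2*K²)
Q(I, U) = -11/7 (Q(I, U) = -3 + (⅐)*10 = -3 + 10/7 = -11/7)
B(r) = -101 + r² + r*(-231 + r) (B(r) = (r² + r*(-231 + r)) - 101 = -101 + r² + r*(-231 + r))
-131901 - (l(16) - B(Q(18, -22))) = -131901 - (-2*16² - (-101 - 231*(-11/7) + 2*(-11/7)²)) = -131901 - (-2*256 - (-101 + 363 + 2*(121/49))) = -131901 - (-512 - (-101 + 363 + 242/49)) = -131901 - (-512 - 1*13080/49) = -131901 - (-512 - 13080/49) = -131901 - 1*(-38168/49) = -131901 + 38168/49 = -6424981/49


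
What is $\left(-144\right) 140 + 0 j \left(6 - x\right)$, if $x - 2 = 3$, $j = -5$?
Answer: $-20160$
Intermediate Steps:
$x = 5$ ($x = 2 + 3 = 5$)
$\left(-144\right) 140 + 0 j \left(6 - x\right) = \left(-144\right) 140 + 0 \left(-5\right) \left(6 - 5\right) = -20160 + 0 \left(6 - 5\right) = -20160 + 0 \cdot 1 = -20160 + 0 = -20160$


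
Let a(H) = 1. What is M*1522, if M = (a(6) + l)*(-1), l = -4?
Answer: 4566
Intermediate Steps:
M = 3 (M = (1 - 4)*(-1) = -3*(-1) = 3)
M*1522 = 3*1522 = 4566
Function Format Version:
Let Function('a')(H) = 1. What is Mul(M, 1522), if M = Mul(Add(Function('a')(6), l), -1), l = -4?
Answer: 4566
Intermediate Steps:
M = 3 (M = Mul(Add(1, -4), -1) = Mul(-3, -1) = 3)
Mul(M, 1522) = Mul(3, 1522) = 4566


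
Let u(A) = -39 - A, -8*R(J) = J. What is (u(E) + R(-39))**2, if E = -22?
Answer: 9409/64 ≈ 147.02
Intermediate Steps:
R(J) = -J/8
(u(E) + R(-39))**2 = ((-39 - 1*(-22)) - 1/8*(-39))**2 = ((-39 + 22) + 39/8)**2 = (-17 + 39/8)**2 = (-97/8)**2 = 9409/64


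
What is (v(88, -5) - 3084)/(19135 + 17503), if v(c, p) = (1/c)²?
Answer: -3411785/40532096 ≈ -0.084175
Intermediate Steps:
v(c, p) = c⁻²
(v(88, -5) - 3084)/(19135 + 17503) = (88⁻² - 3084)/(19135 + 17503) = (1/7744 - 3084)/36638 = -23882495/7744*1/36638 = -3411785/40532096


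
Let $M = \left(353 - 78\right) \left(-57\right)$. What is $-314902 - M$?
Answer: $-299227$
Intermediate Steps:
$M = -15675$ ($M = 275 \left(-57\right) = -15675$)
$-314902 - M = -314902 - -15675 = -314902 + 15675 = -299227$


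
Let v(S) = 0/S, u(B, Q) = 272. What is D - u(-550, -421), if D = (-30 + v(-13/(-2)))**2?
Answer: 628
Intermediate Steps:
v(S) = 0
D = 900 (D = (-30 + 0)**2 = (-30)**2 = 900)
D - u(-550, -421) = 900 - 1*272 = 900 - 272 = 628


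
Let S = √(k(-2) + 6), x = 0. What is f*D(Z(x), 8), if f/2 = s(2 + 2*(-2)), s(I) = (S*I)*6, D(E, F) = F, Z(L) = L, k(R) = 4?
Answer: -192*√10 ≈ -607.16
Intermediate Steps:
S = √10 (S = √(4 + 6) = √10 ≈ 3.1623)
s(I) = 6*I*√10 (s(I) = (√10*I)*6 = (I*√10)*6 = 6*I*√10)
f = -24*√10 (f = 2*(6*(2 + 2*(-2))*√10) = 2*(6*(2 - 4)*√10) = 2*(6*(-2)*√10) = 2*(-12*√10) = -24*√10 ≈ -75.895)
f*D(Z(x), 8) = -24*√10*8 = -192*√10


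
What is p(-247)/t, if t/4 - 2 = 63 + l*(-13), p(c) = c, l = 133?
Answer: 19/512 ≈ 0.037109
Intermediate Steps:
t = -6656 (t = 8 + 4*(63 + 133*(-13)) = 8 + 4*(63 - 1729) = 8 + 4*(-1666) = 8 - 6664 = -6656)
p(-247)/t = -247/(-6656) = -247*(-1/6656) = 19/512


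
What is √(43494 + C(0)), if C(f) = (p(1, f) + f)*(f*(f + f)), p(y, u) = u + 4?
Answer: √43494 ≈ 208.55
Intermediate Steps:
p(y, u) = 4 + u
C(f) = 2*f²*(4 + 2*f) (C(f) = ((4 + f) + f)*(f*(f + f)) = (4 + 2*f)*(f*(2*f)) = (4 + 2*f)*(2*f²) = 2*f²*(4 + 2*f))
√(43494 + C(0)) = √(43494 + 4*0²*(2 + 0)) = √(43494 + 4*0*2) = √(43494 + 0) = √43494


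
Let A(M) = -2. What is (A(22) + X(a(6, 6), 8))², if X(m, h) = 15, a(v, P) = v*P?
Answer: 169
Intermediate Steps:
a(v, P) = P*v
(A(22) + X(a(6, 6), 8))² = (-2 + 15)² = 13² = 169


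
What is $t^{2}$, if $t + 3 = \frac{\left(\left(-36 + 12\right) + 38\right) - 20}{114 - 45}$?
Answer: $\frac{5041}{529} \approx 9.5293$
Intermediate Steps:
$t = - \frac{71}{23}$ ($t = -3 + \frac{\left(\left(-36 + 12\right) + 38\right) - 20}{114 - 45} = -3 + \frac{\left(-24 + 38\right) - 20}{69} = -3 + \left(14 - 20\right) \frac{1}{69} = -3 - \frac{2}{23} = - \frac{71}{23} \approx -3.087$)
$t^{2} = \left(- \frac{71}{23}\right)^{2} = \frac{5041}{529}$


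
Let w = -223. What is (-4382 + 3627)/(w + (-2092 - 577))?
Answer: 755/2892 ≈ 0.26107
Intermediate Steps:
(-4382 + 3627)/(w + (-2092 - 577)) = (-4382 + 3627)/(-223 + (-2092 - 577)) = -755/(-223 - 2669) = -755/(-2892) = -755*(-1/2892) = 755/2892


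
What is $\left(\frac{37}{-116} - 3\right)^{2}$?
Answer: $\frac{148225}{13456} \approx 11.016$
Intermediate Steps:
$\left(\frac{37}{-116} - 3\right)^{2} = \left(37 \left(- \frac{1}{116}\right) - 3\right)^{2} = \left(- \frac{37}{116} - 3\right)^{2} = \left(- \frac{385}{116}\right)^{2} = \frac{148225}{13456}$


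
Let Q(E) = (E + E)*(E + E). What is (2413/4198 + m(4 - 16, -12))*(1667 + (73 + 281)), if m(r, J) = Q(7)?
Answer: 1667771641/4198 ≈ 3.9728e+5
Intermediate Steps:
Q(E) = 4*E² (Q(E) = (2*E)*(2*E) = 4*E²)
m(r, J) = 196 (m(r, J) = 4*7² = 4*49 = 196)
(2413/4198 + m(4 - 16, -12))*(1667 + (73 + 281)) = (2413/4198 + 196)*(1667 + (73 + 281)) = (2413*(1/4198) + 196)*(1667 + 354) = (2413/4198 + 196)*2021 = (825221/4198)*2021 = 1667771641/4198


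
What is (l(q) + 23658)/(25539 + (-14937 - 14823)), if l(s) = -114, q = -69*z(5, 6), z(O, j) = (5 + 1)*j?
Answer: -2616/469 ≈ -5.5778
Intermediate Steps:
z(O, j) = 6*j
q = -2484 (q = -414*6 = -69*36 = -2484)
(l(q) + 23658)/(25539 + (-14937 - 14823)) = (-114 + 23658)/(25539 + (-14937 - 14823)) = 23544/(25539 - 29760) = 23544/(-4221) = 23544*(-1/4221) = -2616/469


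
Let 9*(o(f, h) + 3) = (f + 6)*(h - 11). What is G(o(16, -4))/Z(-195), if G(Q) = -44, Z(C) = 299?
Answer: -44/299 ≈ -0.14716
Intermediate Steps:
o(f, h) = -3 + (-11 + h)*(6 + f)/9 (o(f, h) = -3 + ((f + 6)*(h - 11))/9 = -3 + ((6 + f)*(-11 + h))/9 = -3 + ((-11 + h)*(6 + f))/9 = -3 + (-11 + h)*(6 + f)/9)
G(o(16, -4))/Z(-195) = -44/299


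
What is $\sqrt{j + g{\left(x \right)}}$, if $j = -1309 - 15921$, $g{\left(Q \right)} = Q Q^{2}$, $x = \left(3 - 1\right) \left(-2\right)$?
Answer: $i \sqrt{17294} \approx 131.51 i$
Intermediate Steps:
$x = -4$ ($x = 2 \left(-2\right) = -4$)
$g{\left(Q \right)} = Q^{3}$
$j = -17230$
$\sqrt{j + g{\left(x \right)}} = \sqrt{-17230 + \left(-4\right)^{3}} = \sqrt{-17230 - 64} = \sqrt{-17294} = i \sqrt{17294}$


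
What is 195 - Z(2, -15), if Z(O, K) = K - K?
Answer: 195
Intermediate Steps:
Z(O, K) = 0
195 - Z(2, -15) = 195 - 1*0 = 195 + 0 = 195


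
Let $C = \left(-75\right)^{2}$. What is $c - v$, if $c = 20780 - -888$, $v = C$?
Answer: $16043$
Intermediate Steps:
$C = 5625$
$v = 5625$
$c = 21668$ ($c = 20780 + 888 = 21668$)
$c - v = 21668 - 5625 = 16043$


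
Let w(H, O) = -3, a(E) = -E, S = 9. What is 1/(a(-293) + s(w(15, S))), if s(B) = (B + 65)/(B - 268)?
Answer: 271/79341 ≈ 0.0034156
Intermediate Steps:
s(B) = (65 + B)/(-268 + B)
1/(a(-293) + s(w(15, S))) = 1/(-1*(-293) + (65 - 3)/(-268 - 3)) = 1/(293 + 62/(-271)) = 1/(293 - 1/271*62) = 1/(293 - 62/271) = 1/(79341/271) = 271/79341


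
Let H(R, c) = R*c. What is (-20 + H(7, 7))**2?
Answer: 841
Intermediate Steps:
(-20 + H(7, 7))**2 = (-20 + 7*7)**2 = (-20 + 49)**2 = 29**2 = 841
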